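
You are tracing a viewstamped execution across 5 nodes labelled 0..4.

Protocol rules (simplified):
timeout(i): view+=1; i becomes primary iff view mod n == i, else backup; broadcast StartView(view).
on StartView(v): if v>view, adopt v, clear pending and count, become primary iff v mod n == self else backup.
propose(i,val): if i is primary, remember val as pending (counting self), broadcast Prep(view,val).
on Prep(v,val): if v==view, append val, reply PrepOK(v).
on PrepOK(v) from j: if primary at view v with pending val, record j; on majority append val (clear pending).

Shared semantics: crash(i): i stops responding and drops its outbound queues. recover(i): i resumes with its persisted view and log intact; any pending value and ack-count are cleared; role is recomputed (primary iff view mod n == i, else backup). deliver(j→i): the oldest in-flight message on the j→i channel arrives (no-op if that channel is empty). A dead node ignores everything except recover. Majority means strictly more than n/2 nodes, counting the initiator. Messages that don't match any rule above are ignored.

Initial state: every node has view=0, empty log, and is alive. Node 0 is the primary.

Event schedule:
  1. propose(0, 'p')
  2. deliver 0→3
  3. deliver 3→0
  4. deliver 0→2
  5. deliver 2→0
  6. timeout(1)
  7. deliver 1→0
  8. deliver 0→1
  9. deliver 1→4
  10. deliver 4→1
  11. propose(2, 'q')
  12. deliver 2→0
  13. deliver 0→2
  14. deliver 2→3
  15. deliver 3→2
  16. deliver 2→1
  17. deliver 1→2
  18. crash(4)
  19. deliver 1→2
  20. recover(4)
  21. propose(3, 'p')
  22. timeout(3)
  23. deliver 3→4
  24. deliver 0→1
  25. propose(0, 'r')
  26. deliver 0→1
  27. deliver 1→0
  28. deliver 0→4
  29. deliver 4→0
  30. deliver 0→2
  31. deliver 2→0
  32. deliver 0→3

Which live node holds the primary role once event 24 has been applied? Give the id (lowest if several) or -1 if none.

1

[1] propose(0,'p') → ∅
[2] deliver 0→3 → N3(back v0 [p])
[3] deliver 3→0 → ∅
[4] deliver 0→2 → N2(back v0 [p])
[5] deliver 2→0 → N0(prim v0 [p])
[6] timeout(1) → N1(prim v1 [-])
[7] deliver 1→0 → N0(back v1 [p])
[8] deliver 0→1 → ∅
[9] deliver 1→4 → N4(back v1 [-])
[10] deliver 4→1 → ∅
[11] propose(2,'q') → ∅
[12] deliver 2→0 → ∅
[13] deliver 0→2 → ∅
[14] deliver 2→3 → ∅
[15] deliver 3→2 → ∅
[16] deliver 2→1 → ∅
[17] deliver 1→2 → N2(back v1 [p])
[18] crash(4) → N4(✗back v1 [-])
[19] deliver 1→2 → ∅
[20] recover(4) → N4(back v1 [-])
[21] propose(3,'p') → ∅
[22] timeout(3) → N3(back v1 [p])
[23] deliver 3→4 → ∅
[24] deliver 0→1 → ∅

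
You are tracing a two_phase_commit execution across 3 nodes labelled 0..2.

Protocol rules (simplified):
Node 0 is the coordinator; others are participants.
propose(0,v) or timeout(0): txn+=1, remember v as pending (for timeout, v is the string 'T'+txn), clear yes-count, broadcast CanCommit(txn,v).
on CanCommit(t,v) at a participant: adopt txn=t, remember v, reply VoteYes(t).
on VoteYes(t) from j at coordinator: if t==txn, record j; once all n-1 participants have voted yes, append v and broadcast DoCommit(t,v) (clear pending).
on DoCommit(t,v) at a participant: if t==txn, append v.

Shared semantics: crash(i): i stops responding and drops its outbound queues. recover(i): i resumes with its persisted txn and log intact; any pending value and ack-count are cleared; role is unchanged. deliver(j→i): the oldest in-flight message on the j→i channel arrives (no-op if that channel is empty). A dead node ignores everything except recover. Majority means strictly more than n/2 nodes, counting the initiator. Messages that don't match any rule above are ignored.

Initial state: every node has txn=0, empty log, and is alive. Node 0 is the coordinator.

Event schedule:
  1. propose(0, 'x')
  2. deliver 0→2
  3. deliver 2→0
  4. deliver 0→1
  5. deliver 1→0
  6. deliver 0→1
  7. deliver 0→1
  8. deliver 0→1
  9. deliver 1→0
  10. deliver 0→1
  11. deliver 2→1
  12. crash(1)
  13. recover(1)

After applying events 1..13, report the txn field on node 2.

1

e1 propose(0,'x'): 0[coor,t=1,-]
e2 deliver 0→2: 2[part,t=1,-]
e3 deliver 2→0: ·
e4 deliver 0→1: 1[part,t=1,-]
e5 deliver 1→0: 0[coor,t=1,x]
e6 deliver 0→1: 1[part,t=1,x]
e7 deliver 0→1: ·
e8 deliver 0→1: ·
e9 deliver 1→0: ·
e10 deliver 0→1: ·
e11 deliver 2→1: ·
e12 crash(1): 1[✗part,t=1,x]
e13 recover(1): 1[part,t=1,x]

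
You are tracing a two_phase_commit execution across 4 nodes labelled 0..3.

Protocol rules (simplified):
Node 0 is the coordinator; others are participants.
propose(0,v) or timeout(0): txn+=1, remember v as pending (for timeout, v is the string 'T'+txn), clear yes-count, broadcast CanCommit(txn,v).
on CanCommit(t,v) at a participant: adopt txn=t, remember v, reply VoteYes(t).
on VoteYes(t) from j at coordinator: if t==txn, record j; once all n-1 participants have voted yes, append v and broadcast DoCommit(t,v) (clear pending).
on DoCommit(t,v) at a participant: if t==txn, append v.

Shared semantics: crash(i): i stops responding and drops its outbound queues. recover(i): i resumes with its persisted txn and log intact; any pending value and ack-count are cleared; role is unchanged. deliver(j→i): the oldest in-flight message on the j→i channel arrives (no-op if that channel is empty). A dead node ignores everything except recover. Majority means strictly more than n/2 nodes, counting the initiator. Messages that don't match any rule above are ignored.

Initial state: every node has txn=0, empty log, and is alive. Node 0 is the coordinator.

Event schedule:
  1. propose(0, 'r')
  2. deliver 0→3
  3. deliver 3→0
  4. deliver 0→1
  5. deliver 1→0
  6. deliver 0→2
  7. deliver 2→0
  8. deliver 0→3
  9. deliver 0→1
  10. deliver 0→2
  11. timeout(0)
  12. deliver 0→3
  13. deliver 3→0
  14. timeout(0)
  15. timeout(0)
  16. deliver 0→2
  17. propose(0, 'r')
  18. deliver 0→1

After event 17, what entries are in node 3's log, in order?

r

1. propose(0,'r'):  <0:coor t1 ->
2. deliver 0→3:  <3:part t1 ->
3. deliver 3→0:  nop
4. deliver 0→1:  <1:part t1 ->
5. deliver 1→0:  nop
6. deliver 0→2:  <2:part t1 ->
7. deliver 2→0:  <0:coor t1 r>
8. deliver 0→3:  <3:part t1 r>
9. deliver 0→1:  <1:part t1 r>
10. deliver 0→2:  <2:part t1 r>
11. timeout(0):  <0:coor t2 r>
12. deliver 0→3:  <3:part t2 r>
13. deliver 3→0:  nop
14. timeout(0):  <0:coor t3 r>
15. timeout(0):  <0:coor t4 r>
16. deliver 0→2:  <2:part t2 r>
17. propose(0,'r'):  <0:coor t5 r>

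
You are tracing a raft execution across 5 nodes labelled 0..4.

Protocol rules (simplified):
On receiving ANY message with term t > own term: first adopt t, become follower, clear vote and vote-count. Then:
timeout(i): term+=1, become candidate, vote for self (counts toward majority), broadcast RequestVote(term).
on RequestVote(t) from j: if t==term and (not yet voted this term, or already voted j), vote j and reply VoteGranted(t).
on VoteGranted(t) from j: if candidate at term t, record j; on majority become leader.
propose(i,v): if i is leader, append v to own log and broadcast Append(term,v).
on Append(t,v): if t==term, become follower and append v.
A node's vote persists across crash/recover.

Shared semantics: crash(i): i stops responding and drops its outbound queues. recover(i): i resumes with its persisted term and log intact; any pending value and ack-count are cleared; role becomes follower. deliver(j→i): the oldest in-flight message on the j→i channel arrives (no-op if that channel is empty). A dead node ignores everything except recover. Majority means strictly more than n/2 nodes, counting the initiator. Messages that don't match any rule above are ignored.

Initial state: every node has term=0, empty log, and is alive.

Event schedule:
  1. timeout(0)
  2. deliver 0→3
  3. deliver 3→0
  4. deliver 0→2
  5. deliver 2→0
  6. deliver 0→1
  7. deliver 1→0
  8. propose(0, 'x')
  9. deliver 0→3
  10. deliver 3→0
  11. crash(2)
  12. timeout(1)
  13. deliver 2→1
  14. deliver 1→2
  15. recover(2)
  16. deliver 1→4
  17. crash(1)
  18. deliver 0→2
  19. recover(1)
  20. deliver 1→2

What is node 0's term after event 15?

1

after 1 — timeout(0): n0:cand/t1/[-]
after 2 — deliver 0→3: n3:foll/t1/[-]
after 3 — deliver 3→0: ·
after 4 — deliver 0→2: n2:foll/t1/[-]
after 5 — deliver 2→0: n0:lead/t1/[-]
after 6 — deliver 0→1: n1:foll/t1/[-]
after 7 — deliver 1→0: ·
after 8 — propose(0,'x'): n0:lead/t1/[x]
after 9 — deliver 0→3: n3:foll/t1/[x]
after 10 — deliver 3→0: ·
after 11 — crash(2): n2:✗foll/t1/[-]
after 12 — timeout(1): n1:cand/t2/[-]
after 13 — deliver 2→1: ·
after 14 — deliver 1→2: ·
after 15 — recover(2): n2:foll/t1/[-]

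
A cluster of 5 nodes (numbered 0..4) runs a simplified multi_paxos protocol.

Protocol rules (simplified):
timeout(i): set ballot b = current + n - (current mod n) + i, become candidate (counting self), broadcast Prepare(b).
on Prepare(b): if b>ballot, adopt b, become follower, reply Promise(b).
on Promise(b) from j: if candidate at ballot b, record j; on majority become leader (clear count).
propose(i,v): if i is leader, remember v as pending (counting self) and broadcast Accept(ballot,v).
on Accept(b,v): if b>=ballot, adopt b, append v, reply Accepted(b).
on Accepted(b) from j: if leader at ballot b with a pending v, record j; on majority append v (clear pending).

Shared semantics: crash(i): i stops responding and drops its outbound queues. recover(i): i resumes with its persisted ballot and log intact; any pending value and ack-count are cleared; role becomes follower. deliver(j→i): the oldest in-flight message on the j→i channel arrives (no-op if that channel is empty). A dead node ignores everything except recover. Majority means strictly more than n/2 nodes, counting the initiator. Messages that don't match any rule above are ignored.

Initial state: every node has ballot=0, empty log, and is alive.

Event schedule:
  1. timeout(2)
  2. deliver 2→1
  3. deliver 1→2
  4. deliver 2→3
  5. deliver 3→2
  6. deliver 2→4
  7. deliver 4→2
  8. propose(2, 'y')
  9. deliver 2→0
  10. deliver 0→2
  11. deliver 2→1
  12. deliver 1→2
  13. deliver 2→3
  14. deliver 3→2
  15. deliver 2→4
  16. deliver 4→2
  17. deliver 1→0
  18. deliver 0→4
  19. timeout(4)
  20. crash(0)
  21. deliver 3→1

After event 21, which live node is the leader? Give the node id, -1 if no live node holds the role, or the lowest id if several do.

2

after 1 — timeout(2): n2:cand/b7/[-]
after 2 — deliver 2→1: n1:foll/b7/[-]
after 3 — deliver 1→2: ·
after 4 — deliver 2→3: n3:foll/b7/[-]
after 5 — deliver 3→2: n2:lead/b7/[-]
after 6 — deliver 2→4: n4:foll/b7/[-]
after 7 — deliver 4→2: ·
after 8 — propose(2,'y'): ·
after 9 — deliver 2→0: n0:foll/b7/[-]
after 10 — deliver 0→2: ·
after 11 — deliver 2→1: n1:foll/b7/[y]
after 12 — deliver 1→2: ·
after 13 — deliver 2→3: n3:foll/b7/[y]
after 14 — deliver 3→2: n2:lead/b7/[y]
after 15 — deliver 2→4: n4:foll/b7/[y]
after 16 — deliver 4→2: ·
after 17 — deliver 1→0: ·
after 18 — deliver 0→4: ·
after 19 — timeout(4): n4:cand/b14/[y]
after 20 — crash(0): n0:✗foll/b7/[-]
after 21 — deliver 3→1: ·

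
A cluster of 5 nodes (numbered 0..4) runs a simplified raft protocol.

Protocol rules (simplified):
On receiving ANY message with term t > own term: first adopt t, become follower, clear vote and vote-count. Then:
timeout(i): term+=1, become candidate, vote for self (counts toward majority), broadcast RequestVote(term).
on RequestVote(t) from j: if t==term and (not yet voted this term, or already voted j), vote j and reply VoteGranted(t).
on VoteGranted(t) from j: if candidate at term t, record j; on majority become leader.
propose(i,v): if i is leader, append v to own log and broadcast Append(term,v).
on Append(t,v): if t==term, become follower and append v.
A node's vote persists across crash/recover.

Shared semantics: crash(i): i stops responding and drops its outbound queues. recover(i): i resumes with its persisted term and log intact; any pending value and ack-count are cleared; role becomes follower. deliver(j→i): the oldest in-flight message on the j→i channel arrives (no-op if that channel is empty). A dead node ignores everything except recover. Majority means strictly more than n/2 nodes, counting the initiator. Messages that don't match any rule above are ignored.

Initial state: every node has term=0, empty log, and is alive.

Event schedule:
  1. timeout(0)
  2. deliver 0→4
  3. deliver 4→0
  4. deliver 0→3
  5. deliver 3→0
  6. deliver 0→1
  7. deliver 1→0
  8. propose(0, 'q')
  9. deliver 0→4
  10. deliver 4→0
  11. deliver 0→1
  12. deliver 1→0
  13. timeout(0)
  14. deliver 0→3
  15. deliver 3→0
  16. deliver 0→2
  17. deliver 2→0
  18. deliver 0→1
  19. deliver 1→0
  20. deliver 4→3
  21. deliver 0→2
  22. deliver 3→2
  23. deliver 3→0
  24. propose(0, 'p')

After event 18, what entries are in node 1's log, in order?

q

1. timeout(0):  <0:cand t1 ->
2. deliver 0→4:  <4:foll t1 ->
3. deliver 4→0:  nop
4. deliver 0→3:  <3:foll t1 ->
5. deliver 3→0:  <0:lead t1 ->
6. deliver 0→1:  <1:foll t1 ->
7. deliver 1→0:  nop
8. propose(0,'q'):  <0:lead t1 q>
9. deliver 0→4:  <4:foll t1 q>
10. deliver 4→0:  nop
11. deliver 0→1:  <1:foll t1 q>
12. deliver 1→0:  nop
13. timeout(0):  <0:cand t2 q>
14. deliver 0→3:  <3:foll t1 q>
15. deliver 3→0:  nop
16. deliver 0→2:  <2:foll t1 ->
17. deliver 2→0:  nop
18. deliver 0→1:  <1:foll t2 q>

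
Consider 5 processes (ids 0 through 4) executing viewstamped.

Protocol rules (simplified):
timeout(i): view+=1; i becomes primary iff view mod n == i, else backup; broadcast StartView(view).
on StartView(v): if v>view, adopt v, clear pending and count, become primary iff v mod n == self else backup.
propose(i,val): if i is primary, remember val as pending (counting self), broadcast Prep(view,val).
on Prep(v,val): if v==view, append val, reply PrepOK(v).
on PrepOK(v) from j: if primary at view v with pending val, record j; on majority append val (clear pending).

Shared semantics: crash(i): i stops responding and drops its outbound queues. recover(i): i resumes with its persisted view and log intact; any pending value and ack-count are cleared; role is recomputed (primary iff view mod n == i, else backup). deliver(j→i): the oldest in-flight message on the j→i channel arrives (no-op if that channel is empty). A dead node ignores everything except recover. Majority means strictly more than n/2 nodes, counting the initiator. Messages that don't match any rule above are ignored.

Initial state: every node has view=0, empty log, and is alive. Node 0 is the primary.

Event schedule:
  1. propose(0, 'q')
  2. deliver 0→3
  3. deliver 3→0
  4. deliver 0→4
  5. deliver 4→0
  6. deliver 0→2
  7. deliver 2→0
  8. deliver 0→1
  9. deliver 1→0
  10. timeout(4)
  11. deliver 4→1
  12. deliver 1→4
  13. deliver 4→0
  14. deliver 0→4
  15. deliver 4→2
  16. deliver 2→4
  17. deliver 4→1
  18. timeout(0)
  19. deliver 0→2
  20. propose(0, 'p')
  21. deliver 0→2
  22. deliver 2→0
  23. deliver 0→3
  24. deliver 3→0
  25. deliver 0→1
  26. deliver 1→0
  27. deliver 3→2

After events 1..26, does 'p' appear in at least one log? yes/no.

no

step 1 propose(0,'q'): —
step 2 deliver 0→3: 3={back,v=0,log=q}
step 3 deliver 3→0: —
step 4 deliver 0→4: 4={back,v=0,log=q}
step 5 deliver 4→0: 0={prim,v=0,log=q}
step 6 deliver 0→2: 2={back,v=0,log=q}
step 7 deliver 2→0: —
step 8 deliver 0→1: 1={back,v=0,log=q}
step 9 deliver 1→0: —
step 10 timeout(4): 4={back,v=1,log=q}
step 11 deliver 4→1: 1={prim,v=1,log=q}
step 12 deliver 1→4: —
step 13 deliver 4→0: 0={back,v=1,log=q}
step 14 deliver 0→4: —
step 15 deliver 4→2: 2={back,v=1,log=q}
step 16 deliver 2→4: —
step 17 deliver 4→1: —
step 18 timeout(0): 0={back,v=2,log=q}
step 19 deliver 0→2: 2={prim,v=2,log=q}
step 20 propose(0,'p'): —
step 21 deliver 0→2: —
step 22 deliver 2→0: —
step 23 deliver 0→3: 3={back,v=2,log=q}
step 24 deliver 3→0: —
step 25 deliver 0→1: 1={back,v=2,log=q}
step 26 deliver 1→0: —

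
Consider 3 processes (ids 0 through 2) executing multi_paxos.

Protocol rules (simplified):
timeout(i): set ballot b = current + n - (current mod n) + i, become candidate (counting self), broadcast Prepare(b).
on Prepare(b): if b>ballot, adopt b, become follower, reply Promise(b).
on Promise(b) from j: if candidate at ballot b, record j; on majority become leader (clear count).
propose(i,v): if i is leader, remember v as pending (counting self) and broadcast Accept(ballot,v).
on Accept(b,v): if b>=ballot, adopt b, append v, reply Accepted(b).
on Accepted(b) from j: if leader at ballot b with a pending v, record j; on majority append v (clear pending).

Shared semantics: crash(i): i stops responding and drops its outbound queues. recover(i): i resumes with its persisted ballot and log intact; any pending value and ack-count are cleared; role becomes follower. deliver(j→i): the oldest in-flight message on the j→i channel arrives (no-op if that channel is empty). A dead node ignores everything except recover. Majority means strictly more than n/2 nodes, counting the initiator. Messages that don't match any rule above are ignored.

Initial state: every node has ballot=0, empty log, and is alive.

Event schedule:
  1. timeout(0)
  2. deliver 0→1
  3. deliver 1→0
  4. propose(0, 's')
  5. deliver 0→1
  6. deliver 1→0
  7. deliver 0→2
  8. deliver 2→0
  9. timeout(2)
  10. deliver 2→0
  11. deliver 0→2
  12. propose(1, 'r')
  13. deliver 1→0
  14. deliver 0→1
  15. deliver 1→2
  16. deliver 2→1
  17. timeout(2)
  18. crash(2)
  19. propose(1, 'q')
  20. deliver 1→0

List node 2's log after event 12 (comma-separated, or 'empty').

e1 timeout(0): 0[cand,b=3,-]
e2 deliver 0→1: 1[foll,b=3,-]
e3 deliver 1→0: 0[lead,b=3,-]
e4 propose(0,'s'): ·
e5 deliver 0→1: 1[foll,b=3,s]
e6 deliver 1→0: 0[lead,b=3,s]
e7 deliver 0→2: 2[foll,b=3,-]
e8 deliver 2→0: ·
e9 timeout(2): 2[cand,b=8,-]
e10 deliver 2→0: 0[foll,b=8,s]
e11 deliver 0→2: ·
e12 propose(1,'r'): ·

empty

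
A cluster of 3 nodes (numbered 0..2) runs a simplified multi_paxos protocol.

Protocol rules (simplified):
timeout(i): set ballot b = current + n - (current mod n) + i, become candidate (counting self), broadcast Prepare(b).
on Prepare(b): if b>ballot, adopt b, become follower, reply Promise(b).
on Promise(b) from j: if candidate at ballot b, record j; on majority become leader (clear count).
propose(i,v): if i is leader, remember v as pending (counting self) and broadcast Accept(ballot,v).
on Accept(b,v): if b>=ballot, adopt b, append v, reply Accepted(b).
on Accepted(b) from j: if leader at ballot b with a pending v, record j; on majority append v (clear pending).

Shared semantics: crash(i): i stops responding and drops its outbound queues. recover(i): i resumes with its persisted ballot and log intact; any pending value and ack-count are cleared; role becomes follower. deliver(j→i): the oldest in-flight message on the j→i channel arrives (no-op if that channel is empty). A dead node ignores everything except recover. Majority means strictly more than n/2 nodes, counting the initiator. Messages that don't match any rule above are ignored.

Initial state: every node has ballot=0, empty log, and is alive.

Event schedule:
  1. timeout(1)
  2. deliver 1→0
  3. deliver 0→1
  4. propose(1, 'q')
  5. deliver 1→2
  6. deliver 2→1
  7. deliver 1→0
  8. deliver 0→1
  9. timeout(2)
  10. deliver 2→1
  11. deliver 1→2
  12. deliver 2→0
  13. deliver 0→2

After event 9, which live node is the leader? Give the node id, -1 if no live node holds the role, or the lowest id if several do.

1

1. timeout(1):  <1:cand b4 ->
2. deliver 1→0:  <0:foll b4 ->
3. deliver 0→1:  <1:lead b4 ->
4. propose(1,'q'):  nop
5. deliver 1→2:  <2:foll b4 ->
6. deliver 2→1:  nop
7. deliver 1→0:  <0:foll b4 q>
8. deliver 0→1:  <1:lead b4 q>
9. timeout(2):  <2:cand b8 ->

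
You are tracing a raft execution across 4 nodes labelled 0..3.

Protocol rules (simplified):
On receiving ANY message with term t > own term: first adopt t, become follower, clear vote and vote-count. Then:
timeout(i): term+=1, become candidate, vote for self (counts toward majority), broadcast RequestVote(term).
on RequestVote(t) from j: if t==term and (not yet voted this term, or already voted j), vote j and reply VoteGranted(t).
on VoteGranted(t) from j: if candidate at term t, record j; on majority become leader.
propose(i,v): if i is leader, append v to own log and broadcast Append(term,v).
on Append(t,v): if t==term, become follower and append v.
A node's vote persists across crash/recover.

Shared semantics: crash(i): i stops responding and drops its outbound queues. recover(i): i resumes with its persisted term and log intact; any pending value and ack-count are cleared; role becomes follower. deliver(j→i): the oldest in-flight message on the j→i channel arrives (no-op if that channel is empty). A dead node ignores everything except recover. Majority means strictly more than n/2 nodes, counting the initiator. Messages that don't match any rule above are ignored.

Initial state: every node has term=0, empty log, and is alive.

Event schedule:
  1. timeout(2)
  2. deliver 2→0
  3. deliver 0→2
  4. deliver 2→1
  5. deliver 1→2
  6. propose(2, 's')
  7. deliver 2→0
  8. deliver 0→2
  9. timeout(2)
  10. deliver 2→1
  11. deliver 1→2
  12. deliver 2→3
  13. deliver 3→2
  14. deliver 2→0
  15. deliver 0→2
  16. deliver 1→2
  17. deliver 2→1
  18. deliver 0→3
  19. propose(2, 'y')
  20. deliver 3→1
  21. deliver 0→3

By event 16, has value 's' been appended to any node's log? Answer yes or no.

yes

e1 timeout(2): 2[cand,t=1,-]
e2 deliver 2→0: 0[foll,t=1,-]
e3 deliver 0→2: ·
e4 deliver 2→1: 1[foll,t=1,-]
e5 deliver 1→2: 2[lead,t=1,-]
e6 propose(2,'s'): 2[lead,t=1,s]
e7 deliver 2→0: 0[foll,t=1,s]
e8 deliver 0→2: ·
e9 timeout(2): 2[cand,t=2,s]
e10 deliver 2→1: 1[foll,t=1,s]
e11 deliver 1→2: ·
e12 deliver 2→3: 3[foll,t=1,-]
e13 deliver 3→2: ·
e14 deliver 2→0: 0[foll,t=2,s]
e15 deliver 0→2: ·
e16 deliver 1→2: ·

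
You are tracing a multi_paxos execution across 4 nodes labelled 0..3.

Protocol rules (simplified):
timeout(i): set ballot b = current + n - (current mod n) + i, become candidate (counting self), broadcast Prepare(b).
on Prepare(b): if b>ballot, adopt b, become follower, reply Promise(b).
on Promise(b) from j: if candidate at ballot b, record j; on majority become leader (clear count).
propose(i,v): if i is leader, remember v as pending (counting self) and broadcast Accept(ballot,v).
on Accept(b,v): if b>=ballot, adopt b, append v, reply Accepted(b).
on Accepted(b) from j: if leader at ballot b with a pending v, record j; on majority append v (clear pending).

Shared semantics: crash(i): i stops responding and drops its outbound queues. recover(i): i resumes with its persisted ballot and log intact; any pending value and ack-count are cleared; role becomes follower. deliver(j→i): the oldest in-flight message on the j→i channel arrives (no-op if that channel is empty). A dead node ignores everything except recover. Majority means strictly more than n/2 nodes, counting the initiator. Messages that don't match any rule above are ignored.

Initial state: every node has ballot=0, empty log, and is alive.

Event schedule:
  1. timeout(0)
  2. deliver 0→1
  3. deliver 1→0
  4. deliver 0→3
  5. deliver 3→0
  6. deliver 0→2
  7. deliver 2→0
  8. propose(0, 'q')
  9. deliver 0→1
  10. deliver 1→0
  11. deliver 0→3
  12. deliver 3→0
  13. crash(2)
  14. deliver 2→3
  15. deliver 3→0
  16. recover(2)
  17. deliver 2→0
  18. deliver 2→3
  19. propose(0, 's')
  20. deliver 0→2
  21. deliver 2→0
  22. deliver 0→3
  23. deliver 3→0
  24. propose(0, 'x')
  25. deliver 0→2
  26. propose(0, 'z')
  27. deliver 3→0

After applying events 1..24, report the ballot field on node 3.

4

[1] timeout(0) → N0(cand b4 [-])
[2] deliver 0→1 → N1(foll b4 [-])
[3] deliver 1→0 → ∅
[4] deliver 0→3 → N3(foll b4 [-])
[5] deliver 3→0 → N0(lead b4 [-])
[6] deliver 0→2 → N2(foll b4 [-])
[7] deliver 2→0 → ∅
[8] propose(0,'q') → ∅
[9] deliver 0→1 → N1(foll b4 [q])
[10] deliver 1→0 → ∅
[11] deliver 0→3 → N3(foll b4 [q])
[12] deliver 3→0 → N0(lead b4 [q])
[13] crash(2) → N2(✗foll b4 [-])
[14] deliver 2→3 → ∅
[15] deliver 3→0 → ∅
[16] recover(2) → N2(foll b4 [-])
[17] deliver 2→0 → ∅
[18] deliver 2→3 → ∅
[19] propose(0,'s') → ∅
[20] deliver 0→2 → N2(foll b4 [q])
[21] deliver 2→0 → ∅
[22] deliver 0→3 → N3(foll b4 [q,s])
[23] deliver 3→0 → N0(lead b4 [q,s])
[24] propose(0,'x') → ∅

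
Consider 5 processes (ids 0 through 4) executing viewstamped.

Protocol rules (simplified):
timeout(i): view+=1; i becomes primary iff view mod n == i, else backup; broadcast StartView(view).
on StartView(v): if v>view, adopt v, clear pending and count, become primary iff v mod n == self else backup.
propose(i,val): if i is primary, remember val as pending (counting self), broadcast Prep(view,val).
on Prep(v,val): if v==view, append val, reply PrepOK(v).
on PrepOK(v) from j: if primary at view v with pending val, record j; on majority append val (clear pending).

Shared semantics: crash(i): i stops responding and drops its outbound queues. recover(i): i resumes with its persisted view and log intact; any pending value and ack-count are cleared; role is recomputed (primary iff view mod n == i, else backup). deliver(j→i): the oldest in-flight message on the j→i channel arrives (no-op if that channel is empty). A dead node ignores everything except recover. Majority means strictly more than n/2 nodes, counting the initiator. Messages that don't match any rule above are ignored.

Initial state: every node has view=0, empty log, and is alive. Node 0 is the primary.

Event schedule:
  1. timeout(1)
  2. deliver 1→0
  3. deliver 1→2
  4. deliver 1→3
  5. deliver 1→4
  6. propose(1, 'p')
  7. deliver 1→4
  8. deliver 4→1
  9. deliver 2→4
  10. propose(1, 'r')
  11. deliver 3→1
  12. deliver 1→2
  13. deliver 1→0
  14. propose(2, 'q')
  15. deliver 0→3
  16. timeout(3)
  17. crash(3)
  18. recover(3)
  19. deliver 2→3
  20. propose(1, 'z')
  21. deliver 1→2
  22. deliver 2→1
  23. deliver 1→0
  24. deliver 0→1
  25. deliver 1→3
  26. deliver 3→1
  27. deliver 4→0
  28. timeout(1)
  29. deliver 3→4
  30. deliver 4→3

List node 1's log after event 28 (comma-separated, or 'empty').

z

after 1 — timeout(1): n1:prim/v1/[-]
after 2 — deliver 1→0: n0:back/v1/[-]
after 3 — deliver 1→2: n2:back/v1/[-]
after 4 — deliver 1→3: n3:back/v1/[-]
after 5 — deliver 1→4: n4:back/v1/[-]
after 6 — propose(1,'p'): ·
after 7 — deliver 1→4: n4:back/v1/[p]
after 8 — deliver 4→1: ·
after 9 — deliver 2→4: ·
after 10 — propose(1,'r'): ·
after 11 — deliver 3→1: ·
after 12 — deliver 1→2: n2:back/v1/[p]
after 13 — deliver 1→0: n0:back/v1/[p]
after 14 — propose(2,'q'): ·
after 15 — deliver 0→3: ·
after 16 — timeout(3): n3:back/v2/[-]
after 17 — crash(3): n3:✗back/v2/[-]
after 18 — recover(3): n3:back/v2/[-]
after 19 — deliver 2→3: ·
after 20 — propose(1,'z'): ·
after 21 — deliver 1→2: n2:back/v1/[p,r]
after 22 — deliver 2→1: ·
after 23 — deliver 1→0: n0:back/v1/[p,r]
after 24 — deliver 0→1: n1:prim/v1/[z]
after 25 — deliver 1→3: ·
after 26 — deliver 3→1: ·
after 27 — deliver 4→0: ·
after 28 — timeout(1): n1:back/v2/[z]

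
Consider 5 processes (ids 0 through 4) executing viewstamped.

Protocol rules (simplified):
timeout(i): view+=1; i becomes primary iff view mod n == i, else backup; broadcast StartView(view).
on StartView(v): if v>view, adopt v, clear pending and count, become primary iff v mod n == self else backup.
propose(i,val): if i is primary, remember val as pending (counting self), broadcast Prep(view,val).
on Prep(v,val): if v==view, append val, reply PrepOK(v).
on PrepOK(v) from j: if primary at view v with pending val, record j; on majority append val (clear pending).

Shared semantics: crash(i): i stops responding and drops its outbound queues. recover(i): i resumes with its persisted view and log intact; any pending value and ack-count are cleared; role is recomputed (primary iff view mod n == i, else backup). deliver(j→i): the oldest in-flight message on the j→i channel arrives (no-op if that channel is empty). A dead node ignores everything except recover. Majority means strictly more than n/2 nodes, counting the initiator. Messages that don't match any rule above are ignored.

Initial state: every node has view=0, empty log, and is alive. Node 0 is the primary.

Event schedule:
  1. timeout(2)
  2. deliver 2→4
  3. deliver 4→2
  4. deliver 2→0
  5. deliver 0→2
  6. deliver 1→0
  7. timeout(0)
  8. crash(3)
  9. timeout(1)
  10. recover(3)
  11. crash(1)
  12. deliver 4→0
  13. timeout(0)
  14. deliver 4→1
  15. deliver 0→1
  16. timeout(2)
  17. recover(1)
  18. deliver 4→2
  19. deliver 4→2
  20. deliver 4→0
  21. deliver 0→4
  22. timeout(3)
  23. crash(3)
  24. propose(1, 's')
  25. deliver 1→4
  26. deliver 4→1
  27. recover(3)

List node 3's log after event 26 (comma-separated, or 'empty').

empty

1. timeout(2):  <2:back v1 ->
2. deliver 2→4:  <4:back v1 ->
3. deliver 4→2:  nop
4. deliver 2→0:  <0:back v1 ->
5. deliver 0→2:  nop
6. deliver 1→0:  nop
7. timeout(0):  <0:back v2 ->
8. crash(3):  <3:✗back v0 ->
9. timeout(1):  <1:prim v1 ->
10. recover(3):  <3:back v0 ->
11. crash(1):  <1:✗prim v1 ->
12. deliver 4→0:  nop
13. timeout(0):  <0:back v3 ->
14. deliver 4→1:  nop
15. deliver 0→1:  nop
16. timeout(2):  <2:prim v2 ->
17. recover(1):  <1:prim v1 ->
18. deliver 4→2:  nop
19. deliver 4→2:  nop
20. deliver 4→0:  nop
21. deliver 0→4:  <4:back v2 ->
22. timeout(3):  <3:back v1 ->
23. crash(3):  <3:✗back v1 ->
24. propose(1,'s'):  nop
25. deliver 1→4:  nop
26. deliver 4→1:  nop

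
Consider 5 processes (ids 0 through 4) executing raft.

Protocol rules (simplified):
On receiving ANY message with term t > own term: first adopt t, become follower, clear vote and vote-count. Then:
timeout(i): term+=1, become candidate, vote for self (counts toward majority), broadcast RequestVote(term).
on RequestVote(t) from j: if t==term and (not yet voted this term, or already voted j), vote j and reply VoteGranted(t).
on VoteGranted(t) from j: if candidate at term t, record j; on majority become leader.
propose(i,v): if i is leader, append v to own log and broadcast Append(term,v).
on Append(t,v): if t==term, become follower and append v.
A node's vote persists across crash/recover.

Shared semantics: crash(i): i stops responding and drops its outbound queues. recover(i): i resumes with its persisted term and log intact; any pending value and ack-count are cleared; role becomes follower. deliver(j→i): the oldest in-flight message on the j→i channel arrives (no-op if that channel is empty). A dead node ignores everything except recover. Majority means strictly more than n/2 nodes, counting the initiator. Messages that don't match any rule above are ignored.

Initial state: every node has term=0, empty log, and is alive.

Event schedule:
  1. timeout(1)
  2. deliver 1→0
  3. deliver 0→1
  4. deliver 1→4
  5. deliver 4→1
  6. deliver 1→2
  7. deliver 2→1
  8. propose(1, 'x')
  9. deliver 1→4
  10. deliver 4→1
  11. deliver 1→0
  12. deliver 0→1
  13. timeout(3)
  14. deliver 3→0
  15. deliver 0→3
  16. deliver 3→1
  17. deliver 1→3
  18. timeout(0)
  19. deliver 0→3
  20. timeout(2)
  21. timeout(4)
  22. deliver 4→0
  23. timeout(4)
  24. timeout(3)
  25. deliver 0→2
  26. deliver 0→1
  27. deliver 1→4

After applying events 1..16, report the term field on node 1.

[1] timeout(1) → N1(cand t1 [-])
[2] deliver 1→0 → N0(foll t1 [-])
[3] deliver 0→1 → ∅
[4] deliver 1→4 → N4(foll t1 [-])
[5] deliver 4→1 → N1(lead t1 [-])
[6] deliver 1→2 → N2(foll t1 [-])
[7] deliver 2→1 → ∅
[8] propose(1,'x') → N1(lead t1 [x])
[9] deliver 1→4 → N4(foll t1 [x])
[10] deliver 4→1 → ∅
[11] deliver 1→0 → N0(foll t1 [x])
[12] deliver 0→1 → ∅
[13] timeout(3) → N3(cand t1 [-])
[14] deliver 3→0 → ∅
[15] deliver 0→3 → ∅
[16] deliver 3→1 → ∅

1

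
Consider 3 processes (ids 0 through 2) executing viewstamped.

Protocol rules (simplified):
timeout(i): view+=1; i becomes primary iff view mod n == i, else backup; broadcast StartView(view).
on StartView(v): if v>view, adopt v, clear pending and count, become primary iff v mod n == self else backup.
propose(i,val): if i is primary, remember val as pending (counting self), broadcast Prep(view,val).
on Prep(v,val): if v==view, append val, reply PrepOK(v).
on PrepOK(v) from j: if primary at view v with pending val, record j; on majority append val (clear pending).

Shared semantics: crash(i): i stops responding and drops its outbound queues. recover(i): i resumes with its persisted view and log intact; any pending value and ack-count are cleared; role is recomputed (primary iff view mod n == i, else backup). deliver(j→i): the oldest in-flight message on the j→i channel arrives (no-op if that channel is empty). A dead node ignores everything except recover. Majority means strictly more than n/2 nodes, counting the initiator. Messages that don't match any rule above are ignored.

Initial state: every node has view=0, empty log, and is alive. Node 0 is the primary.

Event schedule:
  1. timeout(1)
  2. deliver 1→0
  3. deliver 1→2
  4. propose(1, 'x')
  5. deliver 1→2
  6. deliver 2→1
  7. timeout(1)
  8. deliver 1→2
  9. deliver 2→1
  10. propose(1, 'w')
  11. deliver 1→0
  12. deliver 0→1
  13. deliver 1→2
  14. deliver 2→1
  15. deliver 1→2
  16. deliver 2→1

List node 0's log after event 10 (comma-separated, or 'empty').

empty

e1 timeout(1): 1[prim,v=1,-]
e2 deliver 1→0: 0[back,v=1,-]
e3 deliver 1→2: 2[back,v=1,-]
e4 propose(1,'x'): ·
e5 deliver 1→2: 2[back,v=1,x]
e6 deliver 2→1: 1[prim,v=1,x]
e7 timeout(1): 1[back,v=2,x]
e8 deliver 1→2: 2[prim,v=2,x]
e9 deliver 2→1: ·
e10 propose(1,'w'): ·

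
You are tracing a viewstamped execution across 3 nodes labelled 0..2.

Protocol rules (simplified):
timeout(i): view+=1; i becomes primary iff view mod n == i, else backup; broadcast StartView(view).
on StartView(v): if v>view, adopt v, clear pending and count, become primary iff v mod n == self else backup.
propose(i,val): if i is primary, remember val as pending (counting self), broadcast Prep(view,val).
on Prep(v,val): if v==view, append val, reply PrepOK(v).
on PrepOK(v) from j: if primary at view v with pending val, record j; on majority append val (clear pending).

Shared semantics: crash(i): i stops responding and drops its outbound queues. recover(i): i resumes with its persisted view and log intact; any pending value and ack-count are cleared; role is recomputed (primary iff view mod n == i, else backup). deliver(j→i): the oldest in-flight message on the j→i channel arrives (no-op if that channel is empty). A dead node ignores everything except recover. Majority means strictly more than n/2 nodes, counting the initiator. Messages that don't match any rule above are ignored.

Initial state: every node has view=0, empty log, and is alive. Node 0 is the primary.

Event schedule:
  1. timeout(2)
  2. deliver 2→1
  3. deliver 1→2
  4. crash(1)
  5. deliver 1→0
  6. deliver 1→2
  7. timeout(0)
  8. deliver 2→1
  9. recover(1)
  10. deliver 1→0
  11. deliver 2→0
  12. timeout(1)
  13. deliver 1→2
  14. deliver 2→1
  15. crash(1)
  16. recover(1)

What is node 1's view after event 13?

2

1. timeout(2):  <2:back v1 ->
2. deliver 2→1:  <1:prim v1 ->
3. deliver 1→2:  nop
4. crash(1):  <1:✗prim v1 ->
5. deliver 1→0:  nop
6. deliver 1→2:  nop
7. timeout(0):  <0:back v1 ->
8. deliver 2→1:  nop
9. recover(1):  <1:prim v1 ->
10. deliver 1→0:  nop
11. deliver 2→0:  nop
12. timeout(1):  <1:back v2 ->
13. deliver 1→2:  <2:prim v2 ->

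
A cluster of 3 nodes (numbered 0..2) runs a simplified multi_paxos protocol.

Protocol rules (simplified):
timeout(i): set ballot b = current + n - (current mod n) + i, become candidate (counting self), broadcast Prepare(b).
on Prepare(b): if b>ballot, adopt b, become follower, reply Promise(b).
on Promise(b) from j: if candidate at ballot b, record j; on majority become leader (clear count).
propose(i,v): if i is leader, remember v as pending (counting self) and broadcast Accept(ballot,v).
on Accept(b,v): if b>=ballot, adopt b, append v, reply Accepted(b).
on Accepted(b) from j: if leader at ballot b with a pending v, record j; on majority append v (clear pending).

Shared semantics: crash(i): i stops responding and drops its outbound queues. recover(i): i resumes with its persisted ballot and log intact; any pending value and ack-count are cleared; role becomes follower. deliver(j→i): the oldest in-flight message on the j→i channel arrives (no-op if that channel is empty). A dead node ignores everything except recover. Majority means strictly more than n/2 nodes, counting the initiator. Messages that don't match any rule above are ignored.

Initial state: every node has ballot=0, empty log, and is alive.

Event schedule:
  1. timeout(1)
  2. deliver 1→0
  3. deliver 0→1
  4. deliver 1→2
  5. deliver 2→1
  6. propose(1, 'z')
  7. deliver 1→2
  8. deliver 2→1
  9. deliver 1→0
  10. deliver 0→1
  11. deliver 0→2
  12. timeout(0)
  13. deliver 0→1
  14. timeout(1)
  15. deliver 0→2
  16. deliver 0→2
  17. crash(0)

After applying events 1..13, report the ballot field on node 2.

4

step 1 timeout(1): 1={cand,b=4,log=-}
step 2 deliver 1→0: 0={foll,b=4,log=-}
step 3 deliver 0→1: 1={lead,b=4,log=-}
step 4 deliver 1→2: 2={foll,b=4,log=-}
step 5 deliver 2→1: —
step 6 propose(1,'z'): —
step 7 deliver 1→2: 2={foll,b=4,log=z}
step 8 deliver 2→1: 1={lead,b=4,log=z}
step 9 deliver 1→0: 0={foll,b=4,log=z}
step 10 deliver 0→1: —
step 11 deliver 0→2: —
step 12 timeout(0): 0={cand,b=6,log=z}
step 13 deliver 0→1: 1={foll,b=6,log=z}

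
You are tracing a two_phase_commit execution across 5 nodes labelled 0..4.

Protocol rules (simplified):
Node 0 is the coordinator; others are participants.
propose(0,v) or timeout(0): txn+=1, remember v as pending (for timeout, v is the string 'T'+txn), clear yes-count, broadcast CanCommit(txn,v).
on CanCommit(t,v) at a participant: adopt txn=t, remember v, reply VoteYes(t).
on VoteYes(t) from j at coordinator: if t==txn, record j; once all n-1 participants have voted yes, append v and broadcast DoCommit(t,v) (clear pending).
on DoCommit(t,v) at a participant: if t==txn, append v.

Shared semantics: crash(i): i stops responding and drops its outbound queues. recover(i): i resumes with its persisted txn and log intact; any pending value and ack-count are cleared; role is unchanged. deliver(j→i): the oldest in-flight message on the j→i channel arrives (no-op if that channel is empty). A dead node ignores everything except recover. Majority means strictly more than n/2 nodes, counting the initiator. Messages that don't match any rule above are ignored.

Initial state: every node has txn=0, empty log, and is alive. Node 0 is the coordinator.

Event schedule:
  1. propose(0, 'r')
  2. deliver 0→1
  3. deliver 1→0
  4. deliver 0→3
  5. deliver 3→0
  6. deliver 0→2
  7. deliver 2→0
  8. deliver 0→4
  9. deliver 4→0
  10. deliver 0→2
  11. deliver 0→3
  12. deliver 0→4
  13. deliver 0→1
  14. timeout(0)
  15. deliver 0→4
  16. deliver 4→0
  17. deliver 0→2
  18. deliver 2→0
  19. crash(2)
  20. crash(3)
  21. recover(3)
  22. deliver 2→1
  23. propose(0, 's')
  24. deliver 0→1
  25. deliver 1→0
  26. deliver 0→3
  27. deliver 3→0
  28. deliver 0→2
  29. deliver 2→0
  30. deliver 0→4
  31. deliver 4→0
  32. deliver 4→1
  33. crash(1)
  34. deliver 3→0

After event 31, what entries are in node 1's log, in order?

[1] propose(0,'r') → N0(coor t1 [-])
[2] deliver 0→1 → N1(part t1 [-])
[3] deliver 1→0 → ∅
[4] deliver 0→3 → N3(part t1 [-])
[5] deliver 3→0 → ∅
[6] deliver 0→2 → N2(part t1 [-])
[7] deliver 2→0 → ∅
[8] deliver 0→4 → N4(part t1 [-])
[9] deliver 4→0 → N0(coor t1 [r])
[10] deliver 0→2 → N2(part t1 [r])
[11] deliver 0→3 → N3(part t1 [r])
[12] deliver 0→4 → N4(part t1 [r])
[13] deliver 0→1 → N1(part t1 [r])
[14] timeout(0) → N0(coor t2 [r])
[15] deliver 0→4 → N4(part t2 [r])
[16] deliver 4→0 → ∅
[17] deliver 0→2 → N2(part t2 [r])
[18] deliver 2→0 → ∅
[19] crash(2) → N2(✗part t2 [r])
[20] crash(3) → N3(✗part t1 [r])
[21] recover(3) → N3(part t1 [r])
[22] deliver 2→1 → ∅
[23] propose(0,'s') → N0(coor t3 [r])
[24] deliver 0→1 → N1(part t2 [r])
[25] deliver 1→0 → ∅
[26] deliver 0→3 → N3(part t2 [r])
[27] deliver 3→0 → ∅
[28] deliver 0→2 → ∅
[29] deliver 2→0 → ∅
[30] deliver 0→4 → N4(part t3 [r])
[31] deliver 4→0 → ∅

r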